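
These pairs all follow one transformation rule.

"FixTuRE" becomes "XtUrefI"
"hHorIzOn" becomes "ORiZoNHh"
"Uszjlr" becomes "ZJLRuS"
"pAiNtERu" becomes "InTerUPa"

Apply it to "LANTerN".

ntERnla

Rule — flip the case of every letter, then move the first 2 characters to the end (rotate left by 2).
Applying both steps to "LANTerN": "lantERn", then "ntERnla".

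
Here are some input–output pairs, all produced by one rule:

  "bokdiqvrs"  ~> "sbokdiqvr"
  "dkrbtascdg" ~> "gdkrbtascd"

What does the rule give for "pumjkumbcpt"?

What's happening: move the last character to the front.
Doing the same to "pumjkumbcpt": "tpumjkumbcp".

tpumjkumbcp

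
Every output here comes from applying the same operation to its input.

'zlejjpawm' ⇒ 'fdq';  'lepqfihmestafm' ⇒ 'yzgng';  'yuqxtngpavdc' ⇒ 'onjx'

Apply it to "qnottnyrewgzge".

Rule — shift every letter 6 places backward in the alphabet (wrapping around), then keep one character in every 3, starting at position 2 (positions 2nd, 5th, 8th, ...).
Applying both steps to "qnottnyrewgzge": "khinnhslyqatay", then "hnlay".

hnlay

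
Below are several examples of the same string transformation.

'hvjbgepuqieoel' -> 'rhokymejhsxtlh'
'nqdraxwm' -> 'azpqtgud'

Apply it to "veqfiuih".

Each output is the input with this applied: move the last 3 characters to the front (rotate right by 3), then shift every letter 3 places forward in the alphabet (wrapping around).
Working it through for "veqfiuih": intermediate "uihveqfi", final "xlkyhtil".

xlkyhtil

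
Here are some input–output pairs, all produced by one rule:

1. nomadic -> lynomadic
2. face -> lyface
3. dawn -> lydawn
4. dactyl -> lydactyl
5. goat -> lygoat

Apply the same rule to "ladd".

lyladd

Each output is the input with this applied: prepend "ly".
"ladd" → "lyladd".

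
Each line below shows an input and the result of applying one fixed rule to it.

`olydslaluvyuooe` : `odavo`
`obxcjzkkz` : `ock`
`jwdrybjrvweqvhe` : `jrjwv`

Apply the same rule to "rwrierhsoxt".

The rule is to keep one character in every 3, starting at position 1 (positions 1st, 4th, 7th, ...).
For "rwrierhsoxt" the result is "rihx".

rihx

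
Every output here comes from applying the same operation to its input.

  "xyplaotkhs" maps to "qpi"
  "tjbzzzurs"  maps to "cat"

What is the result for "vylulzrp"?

ma

What's happening: keep one character in every 3, starting at position 3 (positions 3rd, 6th, 9th, ...), then shift every letter 1 place forward in the alphabet (wrapping around).
For "vylulzrp" the result is "ma".
(Check on "xyplaotkhs": → "poh" → "qpi" ✓)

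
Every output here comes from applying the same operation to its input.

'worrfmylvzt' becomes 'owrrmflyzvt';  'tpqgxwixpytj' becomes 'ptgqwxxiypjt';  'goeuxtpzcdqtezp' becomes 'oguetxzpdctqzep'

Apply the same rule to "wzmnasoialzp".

Looking at the pairs, the operation is to swap each adjacent pair of characters (1↔2, 3↔4, ...).
So "wzmnasoialzp" becomes "zwnmsaiolapz".

zwnmsaiolapz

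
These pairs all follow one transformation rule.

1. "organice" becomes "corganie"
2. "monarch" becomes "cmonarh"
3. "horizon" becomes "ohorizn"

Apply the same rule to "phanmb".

mphanb

The transformation: move the last character to the front, then swap the first and last characters.
Starting from "phanmb": after the first operation, "bphanm"; after the second, "mphanb".
(Check on "monarch": → "hmonarc" → "cmonarh" ✓)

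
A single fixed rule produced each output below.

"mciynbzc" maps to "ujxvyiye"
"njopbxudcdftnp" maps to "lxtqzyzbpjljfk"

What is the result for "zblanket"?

The pattern: move the first 3 characters to the end (rotate left by 3), then shift every letter 4 places backward in the alphabet (wrapping around).
For "zblanket", step one produces "anketzbl"; step two turns that into "wjgapvxh".

wjgapvxh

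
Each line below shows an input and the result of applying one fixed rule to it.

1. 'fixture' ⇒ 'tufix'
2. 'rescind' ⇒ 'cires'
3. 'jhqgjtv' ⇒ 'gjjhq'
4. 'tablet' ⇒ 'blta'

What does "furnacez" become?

Looking at the pairs, the operation is to delete the last 2 characters, then move the last 2 characters to the front (rotate right by 2).
Applying both steps to "furnacez": "furnac", then "acfurn".

acfurn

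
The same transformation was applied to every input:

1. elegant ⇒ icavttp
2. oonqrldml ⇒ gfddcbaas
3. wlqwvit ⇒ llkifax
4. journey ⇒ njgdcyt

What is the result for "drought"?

Looking at the pairs, the operation is to sort the characters into reverse alphabetical order, then shift every letter 11 places backward in the alphabet (wrapping around).
On "drought": the first step gives "utrohgd", and the second then gives "jigdwvs".

jigdwvs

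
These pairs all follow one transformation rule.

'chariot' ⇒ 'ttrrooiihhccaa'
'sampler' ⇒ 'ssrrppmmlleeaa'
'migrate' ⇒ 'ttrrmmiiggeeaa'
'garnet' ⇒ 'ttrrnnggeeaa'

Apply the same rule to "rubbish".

uussrriihhbbbb

The transformation: sort the characters into reverse alphabetical order, then double every character.
Applying both steps to "rubbish": "usrihbb", then "uussrriihhbbbb".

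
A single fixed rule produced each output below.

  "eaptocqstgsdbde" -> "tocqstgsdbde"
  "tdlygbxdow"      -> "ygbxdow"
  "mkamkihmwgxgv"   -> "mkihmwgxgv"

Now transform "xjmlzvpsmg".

Each output is the input with this applied: delete the first 3 characters.
Applying that to "xjmlzvpsmg" gives "lzvpsmg".

lzvpsmg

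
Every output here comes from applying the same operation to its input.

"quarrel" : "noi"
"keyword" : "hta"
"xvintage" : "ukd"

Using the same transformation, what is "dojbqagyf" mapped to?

ayd

Looking at the pairs, the operation is to keep one character in every 3, starting at position 1 (positions 1st, 4th, 7th, ...), then shift every letter 3 places backward in the alphabet (wrapping around).
"dojbqagyf" → "dbg" → "ayd".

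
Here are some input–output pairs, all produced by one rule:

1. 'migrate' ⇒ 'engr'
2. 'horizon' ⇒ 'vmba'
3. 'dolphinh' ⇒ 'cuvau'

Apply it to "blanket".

The pattern: delete the first 3 characters, then shift every letter 13 places forward in the alphabet (wrapping around) — i.e. ROT13.
"blanket" → "nket" → "axrg".

axrg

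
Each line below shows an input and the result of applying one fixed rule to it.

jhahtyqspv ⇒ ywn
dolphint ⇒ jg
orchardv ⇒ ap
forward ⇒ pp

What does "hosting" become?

The pattern: shift every letter 2 places backward in the alphabet (wrapping around), then keep one character in every 3, starting at position 3 (positions 3rd, 6th, 9th, ...).
"hosting" → "ql".

ql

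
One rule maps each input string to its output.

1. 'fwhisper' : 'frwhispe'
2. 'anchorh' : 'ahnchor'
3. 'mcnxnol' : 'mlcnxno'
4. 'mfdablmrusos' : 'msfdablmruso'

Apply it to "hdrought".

htdrough

Rule — swap the first and last characters, then move the last character to the front.
"hdrought" → "tdroughh" → "htdrough".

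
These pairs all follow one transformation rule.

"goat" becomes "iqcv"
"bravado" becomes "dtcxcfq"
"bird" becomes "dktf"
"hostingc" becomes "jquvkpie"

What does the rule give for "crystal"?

The pattern: shift every letter 2 places forward in the alphabet (wrapping around).
For "crystal" the result is "etauvcn".

etauvcn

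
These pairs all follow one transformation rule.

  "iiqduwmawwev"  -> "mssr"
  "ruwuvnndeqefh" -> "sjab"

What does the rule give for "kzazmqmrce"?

Each output is the input with this applied: keep one character in every 3, starting at position 3 (positions 3rd, 6th, 9th, ...), then shift every letter 4 places backward in the alphabet (wrapping around).
"kzazmqmrce" → "aqc" → "wmy".
(Check on "iiqduwmawwev": → "qwwv" → "mssr" ✓)

wmy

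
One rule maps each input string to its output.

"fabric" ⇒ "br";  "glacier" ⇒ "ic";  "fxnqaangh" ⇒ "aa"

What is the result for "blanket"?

kn

The transformation: take characters alternately from the front and the back (1st, last, 2nd, 2nd-last, ...), then keep only the last 2 characters.
Working it through for "blanket": intermediate "btleakn", final "kn".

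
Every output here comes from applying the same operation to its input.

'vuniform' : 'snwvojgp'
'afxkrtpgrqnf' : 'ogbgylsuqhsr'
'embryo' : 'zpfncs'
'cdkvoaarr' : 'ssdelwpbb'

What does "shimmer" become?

fstijnn

The pattern: move the last 2 characters to the front (rotate right by 2), then shift every letter 1 place forward in the alphabet (wrapping around).
"shimmer" → "ershimm" → "fstijnn".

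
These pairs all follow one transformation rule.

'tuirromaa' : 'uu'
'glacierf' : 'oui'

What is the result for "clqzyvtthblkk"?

oeo

In each case the input is transformed by: shift every letter 3 places forward in the alphabet (wrapping around), then keep only the vowels.
On "clqzyvtthblkk": the first step gives "fotcbywwkeonn", and the second then gives "oeo".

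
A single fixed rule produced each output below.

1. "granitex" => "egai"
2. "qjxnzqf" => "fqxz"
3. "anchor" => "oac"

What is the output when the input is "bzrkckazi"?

ibrca

The rule is to keep every other character starting from the first (positions 1st, 3rd, 5th, ...), then move the last character to the front.
Applying that to "bzrkckazi" gives "ibrca".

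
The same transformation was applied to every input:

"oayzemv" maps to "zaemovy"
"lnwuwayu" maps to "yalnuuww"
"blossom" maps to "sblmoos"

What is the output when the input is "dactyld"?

The transformation: sort the characters into alphabetical order, then move the last character to the front.
Applying both steps to "dactyld": "acddlty", then "yacddlt".
(Check on "lnwuwayu": → "alnuuwwy" → "yalnuuww" ✓)

yacddlt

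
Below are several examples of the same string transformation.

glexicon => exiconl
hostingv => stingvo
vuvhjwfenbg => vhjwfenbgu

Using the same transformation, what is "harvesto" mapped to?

The transformation: delete the first character, then move the first character to the end.
So "harvesto" becomes "rvestoa".

rvestoa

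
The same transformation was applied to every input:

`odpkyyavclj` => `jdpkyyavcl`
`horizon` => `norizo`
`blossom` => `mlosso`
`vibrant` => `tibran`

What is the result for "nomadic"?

Each output is the input with this applied: swap the first and last characters, then delete the last character.
For "nomadic", step one produces "comadin"; step two turns that into "comadi".
(Check on "blossom": → "mlossob" → "mlosso" ✓)

comadi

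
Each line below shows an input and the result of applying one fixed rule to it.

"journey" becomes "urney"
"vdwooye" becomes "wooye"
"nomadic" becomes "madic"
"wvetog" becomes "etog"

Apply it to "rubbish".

What's happening: delete the first 2 characters.
So "rubbish" becomes "bbish".

bbish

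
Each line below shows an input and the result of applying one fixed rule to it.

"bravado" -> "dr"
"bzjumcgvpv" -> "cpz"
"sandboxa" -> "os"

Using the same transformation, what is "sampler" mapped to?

The rule is to move the first 3 characters to the end (rotate left by 3), then keep one character in every 3, starting at position 3 (positions 3rd, 6th, 9th, ...).
Doing the same to "sampler": "ea".

ea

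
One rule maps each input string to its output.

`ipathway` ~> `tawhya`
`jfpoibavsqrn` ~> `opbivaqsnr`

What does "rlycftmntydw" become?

The pattern: delete the first 2 characters, then swap each adjacent pair of characters (1↔2, 3↔4, ...).
Starting from "rlycftmntydw": after the first operation, "ycftmntydw"; after the second, "cytfnmytwd".
(Check on "jfpoibavsqrn": → "poibavsqrn" → "opbivaqsnr" ✓)

cytfnmytwd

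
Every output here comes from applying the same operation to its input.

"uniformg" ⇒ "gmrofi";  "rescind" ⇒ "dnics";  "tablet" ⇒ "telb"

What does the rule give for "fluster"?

retsu

The pattern: delete the first 2 characters, then reverse the string.
For "fluster", step one produces "uster"; step two turns that into "retsu".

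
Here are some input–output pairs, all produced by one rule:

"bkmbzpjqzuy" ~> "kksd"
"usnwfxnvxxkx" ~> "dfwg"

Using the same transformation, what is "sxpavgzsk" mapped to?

Each output is the input with this applied: shift every letter 9 places forward in the alphabet (wrapping around), then keep one character in every 3, starting at position 1 (positions 1st, 4th, 7th, ...).
On "sxpavgzsk": the first step gives "bgyjepibt", and the second then gives "bji".

bji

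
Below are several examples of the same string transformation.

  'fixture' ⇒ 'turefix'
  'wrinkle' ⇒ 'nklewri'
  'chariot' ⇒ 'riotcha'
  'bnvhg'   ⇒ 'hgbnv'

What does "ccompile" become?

Looking at the pairs, the operation is to move the first 3 characters to the end (rotate left by 3).
On "ccompile" that produces "mpilecco".

mpilecco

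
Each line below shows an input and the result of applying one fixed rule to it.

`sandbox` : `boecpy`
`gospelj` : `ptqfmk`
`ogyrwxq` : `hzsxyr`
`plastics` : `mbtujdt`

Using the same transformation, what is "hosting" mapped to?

The pattern: shift every letter 1 place forward in the alphabet (wrapping around), then delete the first character.
For "hosting", step one produces "iptujoh"; step two turns that into "ptujoh".
(Check on "sandbox": → "tboecpy" → "boecpy" ✓)

ptujoh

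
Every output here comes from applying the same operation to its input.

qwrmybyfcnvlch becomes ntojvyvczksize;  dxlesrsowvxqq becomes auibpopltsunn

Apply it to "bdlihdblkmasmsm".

The transformation: shift every letter 3 places backward in the alphabet (wrapping around).
Applying that to "bdlihdblkmasmsm" gives "yaifeayihjxpjpj".

yaifeayihjxpjpj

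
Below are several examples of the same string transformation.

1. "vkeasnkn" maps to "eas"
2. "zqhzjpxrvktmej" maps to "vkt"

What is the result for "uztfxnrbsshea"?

The pattern: move the last 3 characters to the front (rotate right by 3), then keep only the last 3 characters.
Working it through for "uztfxnrbsshea": intermediate "heauztfxnrbss", final "bss".

bss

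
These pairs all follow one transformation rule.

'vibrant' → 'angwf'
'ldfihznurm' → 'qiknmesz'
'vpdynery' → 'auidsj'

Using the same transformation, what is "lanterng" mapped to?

qfsyjw

Looking at the pairs, the operation is to shift every letter 5 places forward in the alphabet (wrapping around), then delete the last 2 characters.
For "lanterng", step one produces "qfsyjwsl"; step two turns that into "qfsyjw".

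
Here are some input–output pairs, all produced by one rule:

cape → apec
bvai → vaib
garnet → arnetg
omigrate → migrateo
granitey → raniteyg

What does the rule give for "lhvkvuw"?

Looking at the pairs, the operation is to move the first character to the end.
"lhvkvuw" → "hvkvuwl".

hvkvuwl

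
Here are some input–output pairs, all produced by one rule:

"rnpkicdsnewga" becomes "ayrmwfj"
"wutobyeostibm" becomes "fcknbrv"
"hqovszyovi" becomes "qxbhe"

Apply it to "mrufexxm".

vdng

What's happening: keep every other character starting from the first (positions 1st, 3rd, 5th, ...), then shift every letter 9 places forward in the alphabet (wrapping around).
Working it through for "mrufexxm": intermediate "muex", final "vdng".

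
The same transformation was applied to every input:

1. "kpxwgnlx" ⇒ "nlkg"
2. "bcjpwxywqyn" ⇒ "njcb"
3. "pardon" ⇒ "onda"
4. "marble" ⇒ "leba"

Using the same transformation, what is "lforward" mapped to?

lfda

The pattern: sort the characters into reverse alphabetical order, then keep only the last 4 characters.
Applying both steps to "lforward": "wrrolfda", then "lfda".
(Check on "bcjpwxywqyn": → "yyxwwqpnjcb" → "njcb" ✓)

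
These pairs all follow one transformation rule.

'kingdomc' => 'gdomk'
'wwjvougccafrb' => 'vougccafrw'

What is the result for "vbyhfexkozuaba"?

hfexkozuabv

In each case the input is transformed by: swap the first and last characters, then delete the first 3 characters.
Applying both steps to "vbyhfexkozuaba": "abyhfexkozuabv", then "hfexkozuabv".
(Check on "wwjvougccafrb": → "bwjvougccafrw" → "vougccafrw" ✓)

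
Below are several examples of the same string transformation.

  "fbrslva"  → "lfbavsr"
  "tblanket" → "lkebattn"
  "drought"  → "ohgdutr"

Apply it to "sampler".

In each case the input is transformed by: sort the characters into reverse alphabetical order, then move the first 3 characters to the end (rotate left by 3).
Applying both steps to "sampler": "srpmlea", then "mleasrp".

mleasrp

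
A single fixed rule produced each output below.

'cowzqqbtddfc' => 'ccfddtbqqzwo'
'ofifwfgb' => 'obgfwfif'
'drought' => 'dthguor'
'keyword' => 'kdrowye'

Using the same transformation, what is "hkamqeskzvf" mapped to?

Looking at the pairs, the operation is to reverse the string, then move the last character to the front.
For "hkamqeskzvf" the result is "hfvzkseqmak".

hfvzkseqmak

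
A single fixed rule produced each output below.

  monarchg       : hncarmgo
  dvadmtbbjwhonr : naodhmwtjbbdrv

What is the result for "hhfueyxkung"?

In each case the input is transformed by: take characters alternately from the front and the back (1st, last, 2nd, 2nd-last, ...), then move the first 3 characters to the end (rotate left by 3).
Working it through for "hhfueyxkung": intermediate "hghnfuukexy", final "nfuukexyhgh".
(Check on "monarchg": → "mgohncar" → "hncarmgo" ✓)

nfuukexyhgh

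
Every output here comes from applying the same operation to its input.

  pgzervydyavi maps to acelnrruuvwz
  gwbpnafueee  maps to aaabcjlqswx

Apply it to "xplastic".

ehloptwy

The rule is to shift every letter 4 places backward in the alphabet (wrapping around), then sort the characters into alphabetical order.
Applying that to "xplastic" gives "ehloptwy".
(Check on "pgzervydyavi": → "lcvanruzuwre" → "acelnrruuvwz" ✓)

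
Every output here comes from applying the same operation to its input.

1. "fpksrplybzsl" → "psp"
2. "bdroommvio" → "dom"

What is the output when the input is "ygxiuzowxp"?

giz

Rule — keep every other character starting from the second (positions 2nd, 4th, 6th, ...), then keep only the first 3 characters.
"ygxiuzowxp" → "gizwp" → "giz".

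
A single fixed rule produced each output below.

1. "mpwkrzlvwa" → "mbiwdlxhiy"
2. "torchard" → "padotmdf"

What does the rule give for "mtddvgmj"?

The rule is to shift every letter 12 places forward in the alphabet (wrapping around), then swap the first and last characters.
Applying that to "mtddvgmj" gives "vfpphsyy".

vfpphsyy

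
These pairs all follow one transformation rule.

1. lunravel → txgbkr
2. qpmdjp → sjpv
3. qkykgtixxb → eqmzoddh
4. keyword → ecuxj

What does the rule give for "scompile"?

Each output is the input with this applied: shift every letter 6 places forward in the alphabet (wrapping around), then delete the first 2 characters.
On "scompile" that produces "usvork".

usvork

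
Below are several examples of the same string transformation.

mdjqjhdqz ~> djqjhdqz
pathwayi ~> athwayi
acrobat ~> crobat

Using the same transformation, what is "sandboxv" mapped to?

andboxv

In each case the input is transformed by: delete the first character.
So "sandboxv" becomes "andboxv".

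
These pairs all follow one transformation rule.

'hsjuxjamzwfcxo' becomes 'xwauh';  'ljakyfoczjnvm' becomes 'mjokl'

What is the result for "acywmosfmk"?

The pattern: keep one character in every 3, starting at position 1 (positions 1st, 4th, 7th, ...), then reverse the string.
Applying that to "acywmosfmk" gives "kswa".

kswa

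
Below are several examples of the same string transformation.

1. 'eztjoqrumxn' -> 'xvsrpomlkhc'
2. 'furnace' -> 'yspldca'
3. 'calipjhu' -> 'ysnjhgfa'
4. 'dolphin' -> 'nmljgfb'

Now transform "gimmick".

Rule — shift every letter 2 places backward in the alphabet (wrapping around), then sort the characters into reverse alphabetical order.
On "gimmick": the first step gives "egkkgai", and the second then gives "kkiggea".

kkiggea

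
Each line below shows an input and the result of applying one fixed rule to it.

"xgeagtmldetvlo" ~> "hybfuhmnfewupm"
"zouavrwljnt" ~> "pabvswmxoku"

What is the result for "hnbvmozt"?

Each output is the input with this applied: shift every letter 1 place forward in the alphabet (wrapping around), then swap each adjacent pair of characters (1↔2, 3↔4, ...).
On "hnbvmozt": the first step gives "iocwnpau", and the second then gives "oiwcpnua".

oiwcpnua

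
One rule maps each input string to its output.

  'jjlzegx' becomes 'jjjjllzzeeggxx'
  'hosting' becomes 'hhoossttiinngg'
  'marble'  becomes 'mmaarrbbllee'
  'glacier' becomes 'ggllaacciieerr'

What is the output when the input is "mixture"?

Looking at the pairs, the operation is to double every character.
Doing the same to "mixture": "mmiixxttuurree".

mmiixxttuurree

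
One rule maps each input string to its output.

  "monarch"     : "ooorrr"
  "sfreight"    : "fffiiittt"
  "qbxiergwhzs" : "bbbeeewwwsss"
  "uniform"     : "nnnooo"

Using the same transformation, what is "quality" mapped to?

Rule — keep one character in every 3, starting at position 2 (positions 2nd, 5th, 8th, ...), then repeat every character 3 times.
On "quality" that produces "uuuiii".

uuuiii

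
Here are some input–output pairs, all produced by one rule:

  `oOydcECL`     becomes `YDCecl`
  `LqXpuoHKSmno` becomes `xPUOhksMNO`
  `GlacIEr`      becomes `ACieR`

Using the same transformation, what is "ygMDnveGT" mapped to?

mdNVEgt

Rule — delete the first 2 characters, then flip the case of every letter.
Applying both steps to "ygMDnveGT": "MDnveGT", then "mdNVEgt".
(Check on "oOydcECL": → "ydcECL" → "YDCecl" ✓)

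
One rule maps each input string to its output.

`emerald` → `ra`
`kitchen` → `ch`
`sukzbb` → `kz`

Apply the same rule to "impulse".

Looking at the pairs, the operation is to move the last 2 characters to the front (rotate right by 2), then keep only the last 2 characters.
On "impulse" that produces "ul".

ul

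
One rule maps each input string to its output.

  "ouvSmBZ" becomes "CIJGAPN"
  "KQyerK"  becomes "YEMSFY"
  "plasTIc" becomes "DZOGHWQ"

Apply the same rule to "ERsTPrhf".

SFGHDFVT

Rule — shift every letter 12 places backward in the alphabet (wrapping around), then convert every letter to uppercase.
So "ERsTPrhf" becomes "SFGHDFVT".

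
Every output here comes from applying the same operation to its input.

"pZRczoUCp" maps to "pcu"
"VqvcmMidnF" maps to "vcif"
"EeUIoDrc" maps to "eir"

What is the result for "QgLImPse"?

qis

Rule — keep one character in every 3, starting at position 1 (positions 1st, 4th, 7th, ...), then convert every letter to lowercase.
Applying both steps to "QgLImPse": "QIs", then "qis".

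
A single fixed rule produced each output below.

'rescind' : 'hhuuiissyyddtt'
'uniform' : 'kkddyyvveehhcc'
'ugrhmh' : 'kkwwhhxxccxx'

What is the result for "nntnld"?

The transformation: shift every letter 10 places backward in the alphabet (wrapping around), then double every character.
Applying that to "nntnld" gives "ddddjjddbbtt".
(Check on "ugrhmh": → "kwhxcx" → "kkwwhhxxccxx" ✓)

ddddjjddbbtt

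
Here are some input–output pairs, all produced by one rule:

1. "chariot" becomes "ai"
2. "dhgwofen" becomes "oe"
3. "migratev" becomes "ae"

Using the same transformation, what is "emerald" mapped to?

Looking at the pairs, the operation is to keep every other character starting from the first (positions 1st, 3rd, 5th, ...), then keep only the vowels.
Applying that to "emerald" gives "eea".

eea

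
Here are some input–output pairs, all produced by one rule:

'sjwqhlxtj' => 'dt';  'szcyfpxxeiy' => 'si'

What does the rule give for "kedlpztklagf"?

In each case the input is transformed by: shift every letter 10 places forward in the alphabet (wrapping around), then keep only the last 2 characters.
For "kedlpztklagf", step one produces "uonvzjduvkqp"; step two turns that into "qp".

qp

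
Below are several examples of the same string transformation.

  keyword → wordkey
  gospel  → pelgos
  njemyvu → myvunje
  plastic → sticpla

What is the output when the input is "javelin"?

elinjav

In each case the input is transformed by: move the first 3 characters to the end (rotate left by 3).
"javelin" → "elinjav".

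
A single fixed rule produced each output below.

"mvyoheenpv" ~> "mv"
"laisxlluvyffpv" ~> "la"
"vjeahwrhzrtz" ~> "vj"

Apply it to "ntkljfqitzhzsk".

nt

Looking at the pairs, the operation is to keep only the first 2 characters.
On "ntkljfqitzhzsk" that produces "nt".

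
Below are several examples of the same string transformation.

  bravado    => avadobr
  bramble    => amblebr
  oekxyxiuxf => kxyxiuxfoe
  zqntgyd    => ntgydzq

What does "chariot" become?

In each case the input is transformed by: move the first 2 characters to the end (rotate left by 2).
Doing the same to "chariot": "ariotch".

ariotch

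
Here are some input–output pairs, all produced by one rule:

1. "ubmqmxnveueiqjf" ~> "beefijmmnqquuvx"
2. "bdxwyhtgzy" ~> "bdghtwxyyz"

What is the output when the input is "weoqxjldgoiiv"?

degiijlooqvwx

Rule — sort the characters into alphabetical order.
Applying that to "weoqxjldgoiiv" gives "degiijlooqvwx".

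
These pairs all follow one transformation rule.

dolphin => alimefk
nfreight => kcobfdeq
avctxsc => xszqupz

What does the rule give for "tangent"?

qxkdbkq

The pattern: shift every letter 3 places backward in the alphabet (wrapping around).
For "tangent" the result is "qxkdbkq".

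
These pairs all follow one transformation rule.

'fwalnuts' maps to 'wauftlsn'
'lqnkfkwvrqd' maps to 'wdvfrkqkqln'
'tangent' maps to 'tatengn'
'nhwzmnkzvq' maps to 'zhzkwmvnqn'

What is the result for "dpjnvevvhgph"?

vdvevgphphnj

The rule is to sort the characters into reverse alphabetical order, then take characters alternately from the front and the back (1st, last, 2nd, 2nd-last, ...).
Doing the same to "dpjnvevvhgph": "vdvevgphphnj".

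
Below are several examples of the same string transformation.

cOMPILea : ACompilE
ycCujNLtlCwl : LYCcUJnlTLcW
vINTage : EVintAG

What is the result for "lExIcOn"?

NLeXiCo

The transformation: flip the case of every letter, then move the last character to the front.
Applying both steps to "lExIcOn": "LeXiCoN", then "NLeXiCo".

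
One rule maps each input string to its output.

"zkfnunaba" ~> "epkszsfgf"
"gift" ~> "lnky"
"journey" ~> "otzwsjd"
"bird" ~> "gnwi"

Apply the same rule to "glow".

lqtb

The pattern: shift every letter 5 places forward in the alphabet (wrapping around).
"glow" → "lqtb".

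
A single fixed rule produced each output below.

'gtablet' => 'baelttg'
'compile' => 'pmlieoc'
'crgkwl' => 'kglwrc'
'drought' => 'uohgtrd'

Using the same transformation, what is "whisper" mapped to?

Rule — swap each adjacent pair of characters (1↔2, 3↔4, ...), then move the first 2 characters to the end (rotate left by 2).
Working it through for "whisper": intermediate "hwsiepr", final "sieprhw".

sieprhw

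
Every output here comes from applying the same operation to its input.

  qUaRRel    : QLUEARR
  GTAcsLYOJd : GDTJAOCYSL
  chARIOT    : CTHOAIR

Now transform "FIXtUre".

FEIRXUT

The rule is to take characters alternately from the front and the back (1st, last, 2nd, 2nd-last, ...), then convert every letter to uppercase.
Starting from "FIXtUre": after the first operation, "FeIrXUt"; after the second, "FEIRXUT".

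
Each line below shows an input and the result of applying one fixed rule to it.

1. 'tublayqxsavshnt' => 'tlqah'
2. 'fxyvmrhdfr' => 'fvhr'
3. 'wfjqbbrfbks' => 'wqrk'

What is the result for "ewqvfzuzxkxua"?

evuka

What's happening: keep one character in every 3, starting at position 1 (positions 1st, 4th, 7th, ...).
For "ewqvfzuzxkxua" the result is "evuka".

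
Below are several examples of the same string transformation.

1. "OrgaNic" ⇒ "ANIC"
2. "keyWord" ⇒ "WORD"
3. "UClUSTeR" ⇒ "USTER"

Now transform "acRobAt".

OBAT

In each case the input is transformed by: delete the first 3 characters, then convert every letter to uppercase.
On "acRobAt": the first step gives "obAt", and the second then gives "OBAT".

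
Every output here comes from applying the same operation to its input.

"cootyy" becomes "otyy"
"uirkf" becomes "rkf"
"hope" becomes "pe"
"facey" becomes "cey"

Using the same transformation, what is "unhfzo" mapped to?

hfzo

The transformation: delete the first 2 characters.
On "unhfzo" that produces "hfzo".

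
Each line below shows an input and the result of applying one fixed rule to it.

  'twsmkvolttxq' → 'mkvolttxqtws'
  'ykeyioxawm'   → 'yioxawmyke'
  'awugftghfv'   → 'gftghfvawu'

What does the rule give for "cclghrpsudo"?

The pattern: move the first 3 characters to the end (rotate left by 3).
On "cclghrpsudo" that produces "ghrpsudoccl".

ghrpsudoccl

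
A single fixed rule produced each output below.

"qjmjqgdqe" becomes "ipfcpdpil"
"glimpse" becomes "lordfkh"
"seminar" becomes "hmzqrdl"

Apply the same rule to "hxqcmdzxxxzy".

blcywwwyxgwp

Looking at the pairs, the operation is to shift every letter 1 place backward in the alphabet (wrapping around), then move the first 3 characters to the end (rotate left by 3).
For "hxqcmdzxxxzy", step one produces "gwpblcywwwyx"; step two turns that into "blcywwwyxgwp".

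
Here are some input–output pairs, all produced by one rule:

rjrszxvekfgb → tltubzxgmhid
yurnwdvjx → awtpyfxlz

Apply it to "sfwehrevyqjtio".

uhygjtgxaslvkq

Rule — shift every letter 2 places forward in the alphabet (wrapping around).
So "sfwehrevyqjtio" becomes "uhygjtgxaslvkq".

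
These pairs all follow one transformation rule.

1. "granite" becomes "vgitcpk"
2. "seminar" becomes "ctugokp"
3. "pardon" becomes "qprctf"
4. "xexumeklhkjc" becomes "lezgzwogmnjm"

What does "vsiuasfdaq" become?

csxukwcuhf

What's happening: move the last 2 characters to the front (rotate right by 2), then shift every letter 2 places forward in the alphabet (wrapping around).
Working it through for "vsiuasfdaq": intermediate "aqvsiuasfd", final "csxukwcuhf".
(Check on "granite": → "tegrani" → "vgitcpk" ✓)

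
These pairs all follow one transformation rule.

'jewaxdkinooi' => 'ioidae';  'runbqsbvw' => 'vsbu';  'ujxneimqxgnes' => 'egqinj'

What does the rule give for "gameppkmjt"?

tmpea

What's happening: keep every other character starting from the second (positions 2nd, 4th, 6th, ...), then reverse the string.
Starting from "gameppkmjt": after the first operation, "aepmt"; after the second, "tmpea".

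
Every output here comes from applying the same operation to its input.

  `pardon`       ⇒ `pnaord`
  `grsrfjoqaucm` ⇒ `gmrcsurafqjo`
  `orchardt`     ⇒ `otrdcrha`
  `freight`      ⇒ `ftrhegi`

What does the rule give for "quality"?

qyutail

The rule is to take characters alternately from the front and the back (1st, last, 2nd, 2nd-last, ...).
For "quality" the result is "qyutail".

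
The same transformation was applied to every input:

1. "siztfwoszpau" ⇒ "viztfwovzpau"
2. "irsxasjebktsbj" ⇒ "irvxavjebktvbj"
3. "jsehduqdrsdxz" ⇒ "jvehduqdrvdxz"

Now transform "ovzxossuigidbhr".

ovzxovvuigidbhr

What's happening: replace every "s" with "v".
Applying that to "ovzxossuigidbhr" gives "ovzxovvuigidbhr".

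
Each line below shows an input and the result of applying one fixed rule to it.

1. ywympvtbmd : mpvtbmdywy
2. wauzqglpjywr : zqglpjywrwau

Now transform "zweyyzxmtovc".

What's happening: move the first 3 characters to the end (rotate left by 3).
For "zweyyzxmtovc" the result is "yyzxmtovczwe".

yyzxmtovczwe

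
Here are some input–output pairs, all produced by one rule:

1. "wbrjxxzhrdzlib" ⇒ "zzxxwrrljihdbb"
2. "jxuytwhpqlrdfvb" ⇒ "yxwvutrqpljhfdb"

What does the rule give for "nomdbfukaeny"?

yuonnmkfedba

Rule — sort the characters into reverse alphabetical order.
"nomdbfukaeny" → "yuonnmkfedba".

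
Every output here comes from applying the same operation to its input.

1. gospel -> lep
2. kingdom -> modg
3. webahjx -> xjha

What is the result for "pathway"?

What's happening: delete the first 3 characters, then reverse the string.
Doing the same to "pathway": "yawh".

yawh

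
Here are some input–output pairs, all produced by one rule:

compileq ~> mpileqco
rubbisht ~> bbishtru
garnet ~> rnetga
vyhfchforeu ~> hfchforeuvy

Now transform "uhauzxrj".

What's happening: move the first 2 characters to the end (rotate left by 2).
Doing the same to "uhauzxrj": "auzxrjuh".

auzxrjuh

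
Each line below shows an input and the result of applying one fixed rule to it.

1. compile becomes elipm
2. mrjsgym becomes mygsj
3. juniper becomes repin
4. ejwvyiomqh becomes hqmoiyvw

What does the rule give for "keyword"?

The rule is to delete the first 2 characters, then reverse the string.
Applying both steps to "keyword": "yword", then "drowy".
(Check on "ejwvyiomqh": → "wvyiomqh" → "hqmoiyvw" ✓)

drowy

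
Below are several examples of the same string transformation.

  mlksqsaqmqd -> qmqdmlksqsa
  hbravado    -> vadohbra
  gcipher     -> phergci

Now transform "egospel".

spelego

Looking at the pairs, the operation is to move the last character to the front, then move the last 3 characters to the front (rotate right by 3).
So "egospel" becomes "spelego".
(Check on "gcipher": → "rgciphe" → "phergci" ✓)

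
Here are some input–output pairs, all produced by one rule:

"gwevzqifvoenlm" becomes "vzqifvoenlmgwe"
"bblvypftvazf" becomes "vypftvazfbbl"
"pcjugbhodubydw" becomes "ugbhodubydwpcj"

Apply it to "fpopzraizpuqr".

pzraizpuqrfpo

In each case the input is transformed by: move the first 3 characters to the end (rotate left by 3).
Applying that to "fpopzraizpuqr" gives "pzraizpuqrfpo".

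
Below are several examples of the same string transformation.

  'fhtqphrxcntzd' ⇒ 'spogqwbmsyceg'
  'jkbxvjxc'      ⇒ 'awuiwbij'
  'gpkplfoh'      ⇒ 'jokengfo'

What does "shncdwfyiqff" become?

Looking at the pairs, the operation is to shift every letter 1 place backward in the alphabet (wrapping around), then move the first 2 characters to the end (rotate left by 2).
For "shncdwfyiqff", step one produces "rgmbcvexhpee"; step two turns that into "mbcvexhpeerg".
(Check on "fhtqphrxcntzd": → "egspogqwbmsyc" → "spogqwbmsyceg" ✓)

mbcvexhpeerg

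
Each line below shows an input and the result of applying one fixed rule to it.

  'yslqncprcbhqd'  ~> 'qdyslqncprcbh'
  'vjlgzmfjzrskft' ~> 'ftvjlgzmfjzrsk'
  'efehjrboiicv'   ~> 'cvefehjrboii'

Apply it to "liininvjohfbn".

bnliininvjohf

In each case the input is transformed by: move the last 2 characters to the front (rotate right by 2).
So "liininvjohfbn" becomes "bnliininvjohf".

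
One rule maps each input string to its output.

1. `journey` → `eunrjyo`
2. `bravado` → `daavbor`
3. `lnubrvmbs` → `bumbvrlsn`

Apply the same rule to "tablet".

ebltta

The transformation: take characters alternately from the front and the back (1st, last, 2nd, 2nd-last, ...), then move the first 3 characters to the end (rotate left by 3).
For "tablet", step one produces "ttaebl"; step two turns that into "ebltta".
(Check on "bravado": → "bordaav" → "daavbor" ✓)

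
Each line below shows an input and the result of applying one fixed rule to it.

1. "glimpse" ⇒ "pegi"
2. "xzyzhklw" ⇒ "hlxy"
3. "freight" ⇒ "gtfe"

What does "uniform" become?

omui

The transformation: keep every other character starting from the first (positions 1st, 3rd, 5th, ...), then swap the front and back halves of the string.
So "uniform" becomes "omui".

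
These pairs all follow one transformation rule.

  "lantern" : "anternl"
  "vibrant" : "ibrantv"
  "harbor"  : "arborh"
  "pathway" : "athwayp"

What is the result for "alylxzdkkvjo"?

The pattern: move the first character to the end.
For "alylxzdkkvjo" the result is "lylxzdkkvjoa".

lylxzdkkvjoa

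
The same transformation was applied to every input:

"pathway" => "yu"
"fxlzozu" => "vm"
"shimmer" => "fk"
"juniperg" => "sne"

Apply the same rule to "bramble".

Rule — keep one character in every 3, starting at position 2 (positions 2nd, 5th, 8th, ...), then shift every letter 2 places backward in the alphabet (wrapping around).
For "bramble", step one produces "rb"; step two turns that into "pz".

pz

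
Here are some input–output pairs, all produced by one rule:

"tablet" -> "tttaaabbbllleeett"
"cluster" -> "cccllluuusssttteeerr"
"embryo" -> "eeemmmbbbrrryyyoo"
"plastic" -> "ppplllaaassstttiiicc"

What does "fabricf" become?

What's happening: repeat every character 3 times, then delete the last character.
On "fabricf": the first step gives "fffaaabbbrrriiicccfff", and the second then gives "fffaaabbbrrriiicccff".
(Check on "plastic": → "ppplllaaassstttiiiccc" → "ppplllaaassstttiiicc" ✓)

fffaaabbbrrriiicccff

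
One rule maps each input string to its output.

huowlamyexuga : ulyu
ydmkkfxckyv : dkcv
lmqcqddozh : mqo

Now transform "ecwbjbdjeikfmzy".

Each output is the input with this applied: keep one character in every 3, starting at position 2 (positions 2nd, 5th, 8th, ...).
"ecwbjbdjeikfmzy" → "cjjkz".

cjjkz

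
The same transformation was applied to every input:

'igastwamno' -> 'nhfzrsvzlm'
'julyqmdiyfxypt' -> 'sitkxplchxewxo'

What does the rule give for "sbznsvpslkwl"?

kraymruorkjv

The rule is to shift every letter 1 place backward in the alphabet (wrapping around), then move the last character to the front.
For "sbznsvpslkwl", step one produces "raymruorkjvk"; step two turns that into "kraymruorkjv".
(Check on "julyqmdiyfxypt": → "itkxplchxewxos" → "sitkxplchxewxo" ✓)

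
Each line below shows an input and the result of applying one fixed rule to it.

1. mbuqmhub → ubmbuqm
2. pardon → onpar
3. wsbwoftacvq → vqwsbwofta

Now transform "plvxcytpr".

Looking at the pairs, the operation is to move the last 2 characters to the front (rotate right by 2), then delete the last character.
Applying both steps to "plvxcytpr": "prplvxcyt", then "prplvxcy".
(Check on "pardon": → "onpard" → "onpar" ✓)

prplvxcy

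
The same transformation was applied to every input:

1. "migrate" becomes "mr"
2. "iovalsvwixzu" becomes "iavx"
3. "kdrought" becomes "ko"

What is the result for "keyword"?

kw

The transformation: move the last 2 characters to the front (rotate right by 2), then keep one character in every 3, starting at position 3 (positions 3rd, 6th, 9th, ...).
On "keyword": the first step gives "rdkeywo", and the second then gives "kw".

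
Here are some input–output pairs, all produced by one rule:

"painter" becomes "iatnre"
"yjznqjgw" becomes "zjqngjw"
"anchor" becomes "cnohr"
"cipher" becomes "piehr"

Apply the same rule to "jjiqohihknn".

ijoqihkhnn

Rule — delete the first character, then swap each adjacent pair of characters (1↔2, 3↔4, ...).
Applying both steps to "jjiqohihknn": "jiqohihknn", then "ijoqihkhnn".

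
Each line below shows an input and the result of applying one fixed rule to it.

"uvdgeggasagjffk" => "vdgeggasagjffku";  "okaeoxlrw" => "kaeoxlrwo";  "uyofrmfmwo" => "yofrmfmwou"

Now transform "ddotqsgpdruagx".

dotqsgpdruagxd

Rule — move the first character to the end.
Doing the same to "ddotqsgpdruagx": "dotqsgpdruagxd".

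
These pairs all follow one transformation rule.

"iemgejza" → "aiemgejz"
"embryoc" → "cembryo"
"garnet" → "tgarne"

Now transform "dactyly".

ydactyl

The rule is to move the last character to the front.
So "dactyly" becomes "ydactyl".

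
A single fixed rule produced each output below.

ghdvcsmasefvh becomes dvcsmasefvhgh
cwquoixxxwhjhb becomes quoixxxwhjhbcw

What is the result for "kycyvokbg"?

cyvokbgky

The rule is to move the first 2 characters to the end (rotate left by 2).
For "kycyvokbg" the result is "cyvokbgky".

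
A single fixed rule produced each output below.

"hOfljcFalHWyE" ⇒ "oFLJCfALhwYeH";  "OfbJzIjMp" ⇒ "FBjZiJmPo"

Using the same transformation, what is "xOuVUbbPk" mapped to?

oUvuBBpKX

Each output is the input with this applied: move the first character to the end, then flip the case of every letter.
"xOuVUbbPk" → "OuVUbbPkx" → "oUvuBBpKX".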